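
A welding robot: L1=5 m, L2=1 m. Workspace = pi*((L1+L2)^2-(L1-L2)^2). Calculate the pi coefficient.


Given: L1 = 5, L2 = 1
(L1+L2)^2 = (6)^2 = 36
(L1-L2)^2 = (4)^2 = 16
Difference = 36 - 16 = 20
This equals 4*L1*L2 = 4*5*1 = 20
Workspace area = 20*pi

20


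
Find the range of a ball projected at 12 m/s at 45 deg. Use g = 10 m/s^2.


Given: v0 = 12 m/s, theta = 45 deg, g = 10 m/s^2
sin(2*45) = sin(90) = 1
Using R = v0^2 * sin(2*theta) / g
R = 12^2 * 1 / 10
R = 144 / 10
R = 72/5 m

72/5 m


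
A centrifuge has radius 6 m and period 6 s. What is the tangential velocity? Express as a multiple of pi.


Given: radius r = 6 m, period T = 6 s
Using v = 2*pi*r / T
v = 2*pi*6 / 6
v = 12*pi / 6
v = 2*pi m/s

2*pi m/s


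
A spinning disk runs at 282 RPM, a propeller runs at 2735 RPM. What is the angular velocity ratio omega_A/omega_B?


Given: RPM_A = 282, RPM_B = 2735
omega = 2*pi*RPM/60, so omega_A/omega_B = RPM_A / RPM_B
omega_A/omega_B = 282 / 2735
omega_A/omega_B = 282/2735

282/2735


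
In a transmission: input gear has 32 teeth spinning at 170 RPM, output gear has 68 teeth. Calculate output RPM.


Given: N1 = 32 teeth, w1 = 170 RPM, N2 = 68 teeth
Using N1*w1 = N2*w2
w2 = N1*w1 / N2
w2 = 32*170 / 68
w2 = 5440 / 68
w2 = 80 RPM

80 RPM


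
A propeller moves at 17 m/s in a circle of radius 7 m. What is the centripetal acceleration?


Given: v = 17 m/s, r = 7 m
Using a_c = v^2 / r
a_c = 17^2 / 7
a_c = 289 / 7
a_c = 289/7 m/s^2

289/7 m/s^2


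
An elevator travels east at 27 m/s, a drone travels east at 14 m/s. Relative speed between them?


Given: v_A = 27 m/s east, v_B = 14 m/s east
Both move in the same direction; relative speed = |v_A - v_B|
|27 - 14| = |13|
= 13 m/s

13 m/s


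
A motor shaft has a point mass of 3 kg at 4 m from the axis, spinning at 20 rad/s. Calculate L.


Given: m = 3 kg, r = 4 m, omega = 20 rad/s
For a point mass: I = m*r^2
I = 3*4^2 = 3*16 = 48
L = I*omega = 48*20
L = 960 kg*m^2/s

960 kg*m^2/s


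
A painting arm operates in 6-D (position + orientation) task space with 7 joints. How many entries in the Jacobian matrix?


Given: task space dimension = 6, joints = 7
Jacobian is a 6 x 7 matrix
Total entries = rows * columns
Total = 6 * 7
Total = 42

42


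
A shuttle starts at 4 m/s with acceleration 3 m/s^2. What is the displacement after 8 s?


Given: v0 = 4 m/s, a = 3 m/s^2, t = 8 s
Using s = v0*t + (1/2)*a*t^2
s = 4*8 + (1/2)*3*8^2
s = 32 + (1/2)*192
s = 32 + 96
s = 128

128 m


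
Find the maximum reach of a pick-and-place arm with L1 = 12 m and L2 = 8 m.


Given: L1 = 12 m, L2 = 8 m
For a 2-link planar arm, max reach = L1 + L2 (fully extended)
Max reach = 12 + 8
Max reach = 20 m

20 m


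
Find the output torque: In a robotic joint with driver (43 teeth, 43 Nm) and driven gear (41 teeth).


Given: N1 = 43, N2 = 41, T1 = 43 Nm
Using T2/T1 = N2/N1
T2 = T1 * N2 / N1
T2 = 43 * 41 / 43
T2 = 1763 / 43
T2 = 41 Nm

41 Nm


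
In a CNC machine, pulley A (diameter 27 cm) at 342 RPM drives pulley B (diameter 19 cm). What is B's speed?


Given: D1 = 27 cm, w1 = 342 RPM, D2 = 19 cm
Using D1*w1 = D2*w2
w2 = D1*w1 / D2
w2 = 27*342 / 19
w2 = 9234 / 19
w2 = 486 RPM

486 RPM


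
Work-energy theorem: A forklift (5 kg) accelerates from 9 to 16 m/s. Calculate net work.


Given: m = 5 kg, v0 = 9 m/s, v = 16 m/s
Using W = (1/2)*m*(v^2 - v0^2)
v^2 = 16^2 = 256
v0^2 = 9^2 = 81
v^2 - v0^2 = 256 - 81 = 175
W = (1/2)*5*175 = 875/2 J

875/2 J


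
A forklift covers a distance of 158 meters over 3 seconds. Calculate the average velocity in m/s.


Given: distance d = 158 m, time t = 3 s
Using v = d / t
v = 158 / 3
v = 158/3 m/s

158/3 m/s


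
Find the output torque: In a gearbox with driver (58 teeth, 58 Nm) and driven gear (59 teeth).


Given: N1 = 58, N2 = 59, T1 = 58 Nm
Using T2/T1 = N2/N1
T2 = T1 * N2 / N1
T2 = 58 * 59 / 58
T2 = 3422 / 58
T2 = 59 Nm

59 Nm


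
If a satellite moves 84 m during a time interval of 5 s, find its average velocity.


Given: distance d = 84 m, time t = 5 s
Using v = d / t
v = 84 / 5
v = 84/5 m/s

84/5 m/s


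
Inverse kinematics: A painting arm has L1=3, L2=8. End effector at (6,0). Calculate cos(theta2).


Given: L1 = 3, L2 = 8, target (x, y) = (6, 0)
Using cos(theta2) = (x^2 + y^2 - L1^2 - L2^2) / (2*L1*L2)
x^2 + y^2 = 6^2 + 0 = 36
L1^2 + L2^2 = 9 + 64 = 73
Numerator = 36 - 73 = -37
Denominator = 2*3*8 = 48
cos(theta2) = -37/48 = -37/48

-37/48


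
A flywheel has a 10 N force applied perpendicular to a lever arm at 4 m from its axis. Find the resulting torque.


Given: F = 10 N, r = 4 m, angle = 90 deg (perpendicular)
Using tau = F * r * sin(90)
sin(90) = 1
tau = 10 * 4 * 1
tau = 40 Nm

40 Nm


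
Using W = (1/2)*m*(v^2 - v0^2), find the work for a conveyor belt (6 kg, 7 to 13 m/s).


Given: m = 6 kg, v0 = 7 m/s, v = 13 m/s
Using W = (1/2)*m*(v^2 - v0^2)
v^2 = 13^2 = 169
v0^2 = 7^2 = 49
v^2 - v0^2 = 169 - 49 = 120
W = (1/2)*6*120 = 360 J

360 J


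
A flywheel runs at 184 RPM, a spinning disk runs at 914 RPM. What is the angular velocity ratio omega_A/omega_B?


Given: RPM_A = 184, RPM_B = 914
omega = 2*pi*RPM/60, so omega_A/omega_B = RPM_A / RPM_B
omega_A/omega_B = 184 / 914
omega_A/omega_B = 92/457

92/457


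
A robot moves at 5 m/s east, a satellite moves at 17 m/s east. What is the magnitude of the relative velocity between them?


Given: v_A = 5 m/s east, v_B = 17 m/s east
Both move in the same direction; relative speed = |v_A - v_B|
|5 - 17| = |-12|
= 12 m/s

12 m/s


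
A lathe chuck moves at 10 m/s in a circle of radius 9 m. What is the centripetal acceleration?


Given: v = 10 m/s, r = 9 m
Using a_c = v^2 / r
a_c = 10^2 / 9
a_c = 100 / 9
a_c = 100/9 m/s^2

100/9 m/s^2


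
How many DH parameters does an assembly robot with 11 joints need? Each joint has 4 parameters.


Given: 11 joints, 4 DH parameters per joint (d, theta, a, alpha)
Total DH parameters = number_of_joints * 4
Total = 11 * 4
Total = 44

44


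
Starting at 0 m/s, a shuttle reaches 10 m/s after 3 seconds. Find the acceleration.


Given: initial velocity v0 = 0 m/s, final velocity v = 10 m/s, time t = 3 s
Using a = (v - v0) / t
a = (10 - 0) / 3
a = 10 / 3
a = 10/3 m/s^2

10/3 m/s^2


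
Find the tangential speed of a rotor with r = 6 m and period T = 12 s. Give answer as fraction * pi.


Given: radius r = 6 m, period T = 12 s
Using v = 2*pi*r / T
v = 2*pi*6 / 12
v = 12*pi / 12
v = 1*pi m/s

1*pi m/s


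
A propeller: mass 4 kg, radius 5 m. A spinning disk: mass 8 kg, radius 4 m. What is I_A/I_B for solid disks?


Given: M1=4 kg, R1=5 m, M2=8 kg, R2=4 m
For a disk: I = (1/2)*M*R^2, so I_A/I_B = (M1*R1^2)/(M2*R2^2)
M1*R1^2 = 4*25 = 100
M2*R2^2 = 8*16 = 128
I_A/I_B = 100/128 = 25/32

25/32


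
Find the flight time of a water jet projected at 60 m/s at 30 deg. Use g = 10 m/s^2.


Given: v0 = 60 m/s, theta = 30 deg, g = 10 m/s^2
sin(30) = 1/2
Using T = 2*v0*sin(theta) / g
T = 2*60*1/2 / 10
T = 60 / 10
T = 6 s

6 s


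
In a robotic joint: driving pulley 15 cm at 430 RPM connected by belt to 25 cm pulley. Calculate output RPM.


Given: D1 = 15 cm, w1 = 430 RPM, D2 = 25 cm
Using D1*w1 = D2*w2
w2 = D1*w1 / D2
w2 = 15*430 / 25
w2 = 6450 / 25
w2 = 258 RPM

258 RPM


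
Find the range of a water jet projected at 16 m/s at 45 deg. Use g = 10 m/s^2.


Given: v0 = 16 m/s, theta = 45 deg, g = 10 m/s^2
sin(2*45) = sin(90) = 1
Using R = v0^2 * sin(2*theta) / g
R = 16^2 * 1 / 10
R = 256 / 10
R = 128/5 m

128/5 m


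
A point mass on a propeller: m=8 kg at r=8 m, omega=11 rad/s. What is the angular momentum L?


Given: m = 8 kg, r = 8 m, omega = 11 rad/s
For a point mass: I = m*r^2
I = 8*8^2 = 8*64 = 512
L = I*omega = 512*11
L = 5632 kg*m^2/s

5632 kg*m^2/s


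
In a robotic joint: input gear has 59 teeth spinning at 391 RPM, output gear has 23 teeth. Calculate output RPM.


Given: N1 = 59 teeth, w1 = 391 RPM, N2 = 23 teeth
Using N1*w1 = N2*w2
w2 = N1*w1 / N2
w2 = 59*391 / 23
w2 = 23069 / 23
w2 = 1003 RPM

1003 RPM


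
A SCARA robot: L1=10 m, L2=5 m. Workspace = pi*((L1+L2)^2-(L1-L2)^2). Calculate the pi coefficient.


Given: L1 = 10, L2 = 5
(L1+L2)^2 = (15)^2 = 225
(L1-L2)^2 = (5)^2 = 25
Difference = 225 - 25 = 200
This equals 4*L1*L2 = 4*10*5 = 200
Workspace area = 200*pi

200


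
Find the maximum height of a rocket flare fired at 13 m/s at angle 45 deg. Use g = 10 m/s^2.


Given: v0 = 13 m/s, theta = 45 deg, g = 10 m/s^2
sin^2(45) = 1/2
Using H = v0^2 * sin^2(theta) / (2*g)
H = 13^2 * 1/2 / (2*10)
H = 169 * 1/2 / 20
H = 169/2 / 20
H = 169/40 m

169/40 m


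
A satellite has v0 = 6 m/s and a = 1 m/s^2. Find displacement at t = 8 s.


Given: v0 = 6 m/s, a = 1 m/s^2, t = 8 s
Using s = v0*t + (1/2)*a*t^2
s = 6*8 + (1/2)*1*8^2
s = 48 + (1/2)*64
s = 48 + 32
s = 80

80 m


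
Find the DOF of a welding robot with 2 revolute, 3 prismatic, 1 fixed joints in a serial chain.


Given: serial robot with 2 revolute, 3 prismatic, 1 fixed joints
DOF contribution per joint type: revolute=1, prismatic=1, spherical=3, fixed=0
DOF = 2*1 + 3*1 + 1*0
DOF = 5

5


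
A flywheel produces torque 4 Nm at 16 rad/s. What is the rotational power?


Given: tau = 4 Nm, omega = 16 rad/s
Using P = tau * omega
P = 4 * 16
P = 64 W

64 W


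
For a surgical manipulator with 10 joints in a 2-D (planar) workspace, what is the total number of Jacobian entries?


Given: task space dimension = 2, joints = 10
Jacobian is a 2 x 10 matrix
Total entries = rows * columns
Total = 2 * 10
Total = 20

20


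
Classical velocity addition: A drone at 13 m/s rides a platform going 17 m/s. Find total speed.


Given: object velocity = 13 m/s, platform velocity = 17 m/s (same direction)
Using classical velocity addition: v_total = v_object + v_platform
v_total = 13 + 17
v_total = 30 m/s

30 m/s


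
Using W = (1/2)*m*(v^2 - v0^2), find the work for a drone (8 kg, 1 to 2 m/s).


Given: m = 8 kg, v0 = 1 m/s, v = 2 m/s
Using W = (1/2)*m*(v^2 - v0^2)
v^2 = 2^2 = 4
v0^2 = 1^2 = 1
v^2 - v0^2 = 4 - 1 = 3
W = (1/2)*8*3 = 12 J

12 J


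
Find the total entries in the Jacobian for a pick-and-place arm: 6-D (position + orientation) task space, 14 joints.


Given: task space dimension = 6, joints = 14
Jacobian is a 6 x 14 matrix
Total entries = rows * columns
Total = 6 * 14
Total = 84

84


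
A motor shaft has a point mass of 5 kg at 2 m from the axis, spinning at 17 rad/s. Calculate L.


Given: m = 5 kg, r = 2 m, omega = 17 rad/s
For a point mass: I = m*r^2
I = 5*2^2 = 5*4 = 20
L = I*omega = 20*17
L = 340 kg*m^2/s

340 kg*m^2/s


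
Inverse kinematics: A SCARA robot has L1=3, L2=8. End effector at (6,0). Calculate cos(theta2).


Given: L1 = 3, L2 = 8, target (x, y) = (6, 0)
Using cos(theta2) = (x^2 + y^2 - L1^2 - L2^2) / (2*L1*L2)
x^2 + y^2 = 6^2 + 0 = 36
L1^2 + L2^2 = 9 + 64 = 73
Numerator = 36 - 73 = -37
Denominator = 2*3*8 = 48
cos(theta2) = -37/48 = -37/48

-37/48


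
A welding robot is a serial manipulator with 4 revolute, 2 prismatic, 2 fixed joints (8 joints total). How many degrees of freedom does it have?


Given: serial robot with 4 revolute, 2 prismatic, 2 fixed joints
DOF contribution per joint type: revolute=1, prismatic=1, spherical=3, fixed=0
DOF = 4*1 + 2*1 + 2*0
DOF = 6

6


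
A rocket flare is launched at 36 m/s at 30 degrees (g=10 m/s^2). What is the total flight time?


Given: v0 = 36 m/s, theta = 30 deg, g = 10 m/s^2
sin(30) = 1/2
Using T = 2*v0*sin(theta) / g
T = 2*36*1/2 / 10
T = 36 / 10
T = 18/5 s

18/5 s


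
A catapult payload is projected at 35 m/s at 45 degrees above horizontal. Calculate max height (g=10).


Given: v0 = 35 m/s, theta = 45 deg, g = 10 m/s^2
sin^2(45) = 1/2
Using H = v0^2 * sin^2(theta) / (2*g)
H = 35^2 * 1/2 / (2*10)
H = 1225 * 1/2 / 20
H = 1225/2 / 20
H = 245/8 m

245/8 m


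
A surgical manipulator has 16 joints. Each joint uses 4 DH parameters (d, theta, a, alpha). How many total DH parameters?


Given: 16 joints, 4 DH parameters per joint (d, theta, a, alpha)
Total DH parameters = number_of_joints * 4
Total = 16 * 4
Total = 64

64


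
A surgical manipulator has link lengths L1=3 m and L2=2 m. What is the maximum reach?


Given: L1 = 3 m, L2 = 2 m
For a 2-link planar arm, max reach = L1 + L2 (fully extended)
Max reach = 3 + 2
Max reach = 5 m

5 m


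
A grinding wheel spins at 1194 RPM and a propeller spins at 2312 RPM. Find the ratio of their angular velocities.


Given: RPM_A = 1194, RPM_B = 2312
omega = 2*pi*RPM/60, so omega_A/omega_B = RPM_A / RPM_B
omega_A/omega_B = 1194 / 2312
omega_A/omega_B = 597/1156

597/1156


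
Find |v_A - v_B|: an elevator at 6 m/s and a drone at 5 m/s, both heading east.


Given: v_A = 6 m/s east, v_B = 5 m/s east
Both move in the same direction; relative speed = |v_A - v_B|
|6 - 5| = |1|
= 1 m/s

1 m/s


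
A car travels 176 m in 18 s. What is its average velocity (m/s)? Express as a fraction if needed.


Given: distance d = 176 m, time t = 18 s
Using v = d / t
v = 176 / 18
v = 88/9 m/s

88/9 m/s


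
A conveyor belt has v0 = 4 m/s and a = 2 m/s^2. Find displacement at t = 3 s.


Given: v0 = 4 m/s, a = 2 m/s^2, t = 3 s
Using s = v0*t + (1/2)*a*t^2
s = 4*3 + (1/2)*2*3^2
s = 12 + (1/2)*18
s = 12 + 9
s = 21

21 m


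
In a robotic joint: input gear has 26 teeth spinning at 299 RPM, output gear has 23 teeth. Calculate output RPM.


Given: N1 = 26 teeth, w1 = 299 RPM, N2 = 23 teeth
Using N1*w1 = N2*w2
w2 = N1*w1 / N2
w2 = 26*299 / 23
w2 = 7774 / 23
w2 = 338 RPM

338 RPM


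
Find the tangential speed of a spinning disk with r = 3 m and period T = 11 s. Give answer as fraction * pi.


Given: radius r = 3 m, period T = 11 s
Using v = 2*pi*r / T
v = 2*pi*3 / 11
v = 6*pi / 11
v = 6/11*pi m/s

6/11*pi m/s


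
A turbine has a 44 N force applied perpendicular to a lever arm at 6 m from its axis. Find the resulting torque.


Given: F = 44 N, r = 6 m, angle = 90 deg (perpendicular)
Using tau = F * r * sin(90)
sin(90) = 1
tau = 44 * 6 * 1
tau = 264 Nm

264 Nm


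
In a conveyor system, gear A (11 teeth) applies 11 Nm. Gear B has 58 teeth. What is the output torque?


Given: N1 = 11, N2 = 58, T1 = 11 Nm
Using T2/T1 = N2/N1
T2 = T1 * N2 / N1
T2 = 11 * 58 / 11
T2 = 638 / 11
T2 = 58 Nm

58 Nm


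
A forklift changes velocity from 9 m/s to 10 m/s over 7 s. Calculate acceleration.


Given: initial velocity v0 = 9 m/s, final velocity v = 10 m/s, time t = 7 s
Using a = (v - v0) / t
a = (10 - 9) / 7
a = 1 / 7
a = 1/7 m/s^2

1/7 m/s^2


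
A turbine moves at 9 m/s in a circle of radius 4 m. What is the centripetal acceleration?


Given: v = 9 m/s, r = 4 m
Using a_c = v^2 / r
a_c = 9^2 / 4
a_c = 81 / 4
a_c = 81/4 m/s^2

81/4 m/s^2


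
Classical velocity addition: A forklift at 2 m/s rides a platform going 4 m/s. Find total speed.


Given: object velocity = 2 m/s, platform velocity = 4 m/s (same direction)
Using classical velocity addition: v_total = v_object + v_platform
v_total = 2 + 4
v_total = 6 m/s

6 m/s


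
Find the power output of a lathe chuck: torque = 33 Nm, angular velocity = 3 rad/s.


Given: tau = 33 Nm, omega = 3 rad/s
Using P = tau * omega
P = 33 * 3
P = 99 W

99 W


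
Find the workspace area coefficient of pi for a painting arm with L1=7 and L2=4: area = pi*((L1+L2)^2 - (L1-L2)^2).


Given: L1 = 7, L2 = 4
(L1+L2)^2 = (11)^2 = 121
(L1-L2)^2 = (3)^2 = 9
Difference = 121 - 9 = 112
This equals 4*L1*L2 = 4*7*4 = 112
Workspace area = 112*pi

112


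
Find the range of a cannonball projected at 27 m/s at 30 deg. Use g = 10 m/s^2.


Given: v0 = 27 m/s, theta = 30 deg, g = 10 m/s^2
sin(2*30) = sin(60) = sqrt(3)/2
Using R = v0^2 * sin(2*theta) / g
R = 27^2 * (sqrt(3)/2) / 10
R = 729 * sqrt(3) / 20
R = 729/20*sqrt(3) m

729/20*sqrt(3) m


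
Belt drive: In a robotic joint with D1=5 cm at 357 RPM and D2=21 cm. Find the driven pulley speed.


Given: D1 = 5 cm, w1 = 357 RPM, D2 = 21 cm
Using D1*w1 = D2*w2
w2 = D1*w1 / D2
w2 = 5*357 / 21
w2 = 1785 / 21
w2 = 85 RPM

85 RPM


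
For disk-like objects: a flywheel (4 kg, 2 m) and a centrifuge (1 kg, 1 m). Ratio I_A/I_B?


Given: M1=4 kg, R1=2 m, M2=1 kg, R2=1 m
For a disk: I = (1/2)*M*R^2, so I_A/I_B = (M1*R1^2)/(M2*R2^2)
M1*R1^2 = 4*4 = 16
M2*R2^2 = 1*1 = 1
I_A/I_B = 16/1 = 16

16


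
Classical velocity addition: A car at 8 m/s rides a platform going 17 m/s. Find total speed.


Given: object velocity = 8 m/s, platform velocity = 17 m/s (same direction)
Using classical velocity addition: v_total = v_object + v_platform
v_total = 8 + 17
v_total = 25 m/s

25 m/s


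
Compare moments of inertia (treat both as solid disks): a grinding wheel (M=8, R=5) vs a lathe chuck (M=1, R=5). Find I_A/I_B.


Given: M1=8 kg, R1=5 m, M2=1 kg, R2=5 m
For a disk: I = (1/2)*M*R^2, so I_A/I_B = (M1*R1^2)/(M2*R2^2)
M1*R1^2 = 8*25 = 200
M2*R2^2 = 1*25 = 25
I_A/I_B = 200/25 = 8

8


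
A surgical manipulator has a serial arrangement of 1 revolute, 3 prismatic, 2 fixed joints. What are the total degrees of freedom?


Given: serial robot with 1 revolute, 3 prismatic, 2 fixed joints
DOF contribution per joint type: revolute=1, prismatic=1, spherical=3, fixed=0
DOF = 1*1 + 3*1 + 2*0
DOF = 4

4


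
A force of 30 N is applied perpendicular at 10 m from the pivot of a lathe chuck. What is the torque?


Given: F = 30 N, r = 10 m, angle = 90 deg (perpendicular)
Using tau = F * r * sin(90)
sin(90) = 1
tau = 30 * 10 * 1
tau = 300 Nm

300 Nm


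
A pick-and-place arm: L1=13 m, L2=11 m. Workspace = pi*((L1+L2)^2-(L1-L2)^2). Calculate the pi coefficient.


Given: L1 = 13, L2 = 11
(L1+L2)^2 = (24)^2 = 576
(L1-L2)^2 = (2)^2 = 4
Difference = 576 - 4 = 572
This equals 4*L1*L2 = 4*13*11 = 572
Workspace area = 572*pi

572


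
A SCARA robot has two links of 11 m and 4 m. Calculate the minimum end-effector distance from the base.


Given: L1 = 11 m, L2 = 4 m
For a 2-link planar arm, min reach = |L1 - L2| (second link folded back)
Min reach = |11 - 4|
Min reach = 7 m

7 m


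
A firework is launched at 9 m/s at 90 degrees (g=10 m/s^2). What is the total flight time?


Given: v0 = 9 m/s, theta = 90 deg, g = 10 m/s^2
sin(90) = 1
Using T = 2*v0*sin(theta) / g
T = 2*9*1 / 10
T = 18 / 10
T = 9/5 s

9/5 s


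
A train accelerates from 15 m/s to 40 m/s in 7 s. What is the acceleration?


Given: initial velocity v0 = 15 m/s, final velocity v = 40 m/s, time t = 7 s
Using a = (v - v0) / t
a = (40 - 15) / 7
a = 25 / 7
a = 25/7 m/s^2

25/7 m/s^2


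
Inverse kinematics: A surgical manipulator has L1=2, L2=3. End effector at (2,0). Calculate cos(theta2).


Given: L1 = 2, L2 = 3, target (x, y) = (2, 0)
Using cos(theta2) = (x^2 + y^2 - L1^2 - L2^2) / (2*L1*L2)
x^2 + y^2 = 2^2 + 0 = 4
L1^2 + L2^2 = 4 + 9 = 13
Numerator = 4 - 13 = -9
Denominator = 2*2*3 = 12
cos(theta2) = -9/12 = -3/4

-3/4


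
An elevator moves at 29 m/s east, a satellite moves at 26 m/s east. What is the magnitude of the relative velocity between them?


Given: v_A = 29 m/s east, v_B = 26 m/s east
Both move in the same direction; relative speed = |v_A - v_B|
|29 - 26| = |3|
= 3 m/s

3 m/s


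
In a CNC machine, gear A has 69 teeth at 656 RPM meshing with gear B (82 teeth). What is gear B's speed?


Given: N1 = 69 teeth, w1 = 656 RPM, N2 = 82 teeth
Using N1*w1 = N2*w2
w2 = N1*w1 / N2
w2 = 69*656 / 82
w2 = 45264 / 82
w2 = 552 RPM

552 RPM


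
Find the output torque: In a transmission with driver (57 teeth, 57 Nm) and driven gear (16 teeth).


Given: N1 = 57, N2 = 16, T1 = 57 Nm
Using T2/T1 = N2/N1
T2 = T1 * N2 / N1
T2 = 57 * 16 / 57
T2 = 912 / 57
T2 = 16 Nm

16 Nm


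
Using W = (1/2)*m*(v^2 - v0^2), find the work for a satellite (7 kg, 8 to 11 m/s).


Given: m = 7 kg, v0 = 8 m/s, v = 11 m/s
Using W = (1/2)*m*(v^2 - v0^2)
v^2 = 11^2 = 121
v0^2 = 8^2 = 64
v^2 - v0^2 = 121 - 64 = 57
W = (1/2)*7*57 = 399/2 J

399/2 J


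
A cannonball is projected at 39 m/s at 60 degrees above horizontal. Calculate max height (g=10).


Given: v0 = 39 m/s, theta = 60 deg, g = 10 m/s^2
sin^2(60) = 3/4
Using H = v0^2 * sin^2(theta) / (2*g)
H = 39^2 * 3/4 / (2*10)
H = 1521 * 3/4 / 20
H = 4563/4 / 20
H = 4563/80 m

4563/80 m


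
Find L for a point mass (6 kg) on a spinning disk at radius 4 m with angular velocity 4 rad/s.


Given: m = 6 kg, r = 4 m, omega = 4 rad/s
For a point mass: I = m*r^2
I = 6*4^2 = 6*16 = 96
L = I*omega = 96*4
L = 384 kg*m^2/s

384 kg*m^2/s


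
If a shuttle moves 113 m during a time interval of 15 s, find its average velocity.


Given: distance d = 113 m, time t = 15 s
Using v = d / t
v = 113 / 15
v = 113/15 m/s

113/15 m/s


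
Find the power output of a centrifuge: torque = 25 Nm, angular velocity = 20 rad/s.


Given: tau = 25 Nm, omega = 20 rad/s
Using P = tau * omega
P = 25 * 20
P = 500 W

500 W


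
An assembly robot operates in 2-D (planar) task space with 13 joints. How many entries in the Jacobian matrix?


Given: task space dimension = 2, joints = 13
Jacobian is a 2 x 13 matrix
Total entries = rows * columns
Total = 2 * 13
Total = 26

26


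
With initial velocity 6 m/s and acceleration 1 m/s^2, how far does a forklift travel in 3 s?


Given: v0 = 6 m/s, a = 1 m/s^2, t = 3 s
Using s = v0*t + (1/2)*a*t^2
s = 6*3 + (1/2)*1*3^2
s = 18 + (1/2)*9
s = 18 + 9/2
s = 45/2

45/2 m


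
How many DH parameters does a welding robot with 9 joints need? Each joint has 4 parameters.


Given: 9 joints, 4 DH parameters per joint (d, theta, a, alpha)
Total DH parameters = number_of_joints * 4
Total = 9 * 4
Total = 36

36


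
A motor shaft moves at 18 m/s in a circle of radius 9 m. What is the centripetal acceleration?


Given: v = 18 m/s, r = 9 m
Using a_c = v^2 / r
a_c = 18^2 / 9
a_c = 324 / 9
a_c = 36 m/s^2

36 m/s^2


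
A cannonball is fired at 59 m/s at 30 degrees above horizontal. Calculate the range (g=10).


Given: v0 = 59 m/s, theta = 30 deg, g = 10 m/s^2
sin(2*30) = sin(60) = sqrt(3)/2
Using R = v0^2 * sin(2*theta) / g
R = 59^2 * (sqrt(3)/2) / 10
R = 3481 * sqrt(3) / 20
R = 3481/20*sqrt(3) m

3481/20*sqrt(3) m


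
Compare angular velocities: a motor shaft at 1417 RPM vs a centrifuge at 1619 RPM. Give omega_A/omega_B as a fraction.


Given: RPM_A = 1417, RPM_B = 1619
omega = 2*pi*RPM/60, so omega_A/omega_B = RPM_A / RPM_B
omega_A/omega_B = 1417 / 1619
omega_A/omega_B = 1417/1619

1417/1619


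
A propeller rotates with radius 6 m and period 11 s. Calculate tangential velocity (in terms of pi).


Given: radius r = 6 m, period T = 11 s
Using v = 2*pi*r / T
v = 2*pi*6 / 11
v = 12*pi / 11
v = 12/11*pi m/s

12/11*pi m/s


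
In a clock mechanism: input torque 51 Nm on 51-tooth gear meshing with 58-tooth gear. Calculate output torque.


Given: N1 = 51, N2 = 58, T1 = 51 Nm
Using T2/T1 = N2/N1
T2 = T1 * N2 / N1
T2 = 51 * 58 / 51
T2 = 2958 / 51
T2 = 58 Nm

58 Nm


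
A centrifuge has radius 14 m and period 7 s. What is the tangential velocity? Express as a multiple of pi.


Given: radius r = 14 m, period T = 7 s
Using v = 2*pi*r / T
v = 2*pi*14 / 7
v = 28*pi / 7
v = 4*pi m/s

4*pi m/s


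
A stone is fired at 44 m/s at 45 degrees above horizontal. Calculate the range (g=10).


Given: v0 = 44 m/s, theta = 45 deg, g = 10 m/s^2
sin(2*45) = sin(90) = 1
Using R = v0^2 * sin(2*theta) / g
R = 44^2 * 1 / 10
R = 1936 / 10
R = 968/5 m

968/5 m


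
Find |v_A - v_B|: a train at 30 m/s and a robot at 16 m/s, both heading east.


Given: v_A = 30 m/s east, v_B = 16 m/s east
Both move in the same direction; relative speed = |v_A - v_B|
|30 - 16| = |14|
= 14 m/s

14 m/s


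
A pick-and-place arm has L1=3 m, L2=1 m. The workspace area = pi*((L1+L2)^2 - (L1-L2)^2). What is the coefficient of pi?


Given: L1 = 3, L2 = 1
(L1+L2)^2 = (4)^2 = 16
(L1-L2)^2 = (2)^2 = 4
Difference = 16 - 4 = 12
This equals 4*L1*L2 = 4*3*1 = 12
Workspace area = 12*pi

12


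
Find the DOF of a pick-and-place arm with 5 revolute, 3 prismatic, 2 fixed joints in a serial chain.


Given: serial robot with 5 revolute, 3 prismatic, 2 fixed joints
DOF contribution per joint type: revolute=1, prismatic=1, spherical=3, fixed=0
DOF = 5*1 + 3*1 + 2*0
DOF = 8

8


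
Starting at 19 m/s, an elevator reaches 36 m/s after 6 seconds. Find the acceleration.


Given: initial velocity v0 = 19 m/s, final velocity v = 36 m/s, time t = 6 s
Using a = (v - v0) / t
a = (36 - 19) / 6
a = 17 / 6
a = 17/6 m/s^2

17/6 m/s^2


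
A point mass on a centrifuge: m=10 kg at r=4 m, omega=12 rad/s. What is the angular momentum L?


Given: m = 10 kg, r = 4 m, omega = 12 rad/s
For a point mass: I = m*r^2
I = 10*4^2 = 10*16 = 160
L = I*omega = 160*12
L = 1920 kg*m^2/s

1920 kg*m^2/s


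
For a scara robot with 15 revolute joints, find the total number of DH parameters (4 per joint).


Given: 15 joints, 4 DH parameters per joint (d, theta, a, alpha)
Total DH parameters = number_of_joints * 4
Total = 15 * 4
Total = 60

60


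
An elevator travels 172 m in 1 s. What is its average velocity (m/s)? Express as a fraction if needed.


Given: distance d = 172 m, time t = 1 s
Using v = d / t
v = 172 / 1
v = 172 m/s

172 m/s


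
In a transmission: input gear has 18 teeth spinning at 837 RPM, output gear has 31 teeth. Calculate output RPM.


Given: N1 = 18 teeth, w1 = 837 RPM, N2 = 31 teeth
Using N1*w1 = N2*w2
w2 = N1*w1 / N2
w2 = 18*837 / 31
w2 = 15066 / 31
w2 = 486 RPM

486 RPM


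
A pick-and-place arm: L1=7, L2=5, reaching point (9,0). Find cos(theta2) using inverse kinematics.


Given: L1 = 7, L2 = 5, target (x, y) = (9, 0)
Using cos(theta2) = (x^2 + y^2 - L1^2 - L2^2) / (2*L1*L2)
x^2 + y^2 = 9^2 + 0 = 81
L1^2 + L2^2 = 49 + 25 = 74
Numerator = 81 - 74 = 7
Denominator = 2*7*5 = 70
cos(theta2) = 7/70 = 1/10

1/10


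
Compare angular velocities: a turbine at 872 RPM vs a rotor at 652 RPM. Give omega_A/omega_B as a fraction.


Given: RPM_A = 872, RPM_B = 652
omega = 2*pi*RPM/60, so omega_A/omega_B = RPM_A / RPM_B
omega_A/omega_B = 872 / 652
omega_A/omega_B = 218/163

218/163


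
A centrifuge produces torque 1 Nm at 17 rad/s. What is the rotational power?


Given: tau = 1 Nm, omega = 17 rad/s
Using P = tau * omega
P = 1 * 17
P = 17 W

17 W


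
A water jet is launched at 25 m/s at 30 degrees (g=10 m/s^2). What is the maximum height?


Given: v0 = 25 m/s, theta = 30 deg, g = 10 m/s^2
sin^2(30) = 1/4
Using H = v0^2 * sin^2(theta) / (2*g)
H = 25^2 * 1/4 / (2*10)
H = 625 * 1/4 / 20
H = 625/4 / 20
H = 125/16 m

125/16 m


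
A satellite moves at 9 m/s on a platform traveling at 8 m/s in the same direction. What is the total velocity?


Given: object velocity = 9 m/s, platform velocity = 8 m/s (same direction)
Using classical velocity addition: v_total = v_object + v_platform
v_total = 9 + 8
v_total = 17 m/s

17 m/s


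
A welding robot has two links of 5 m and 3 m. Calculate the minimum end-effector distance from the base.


Given: L1 = 5 m, L2 = 3 m
For a 2-link planar arm, min reach = |L1 - L2| (second link folded back)
Min reach = |5 - 3|
Min reach = 2 m

2 m


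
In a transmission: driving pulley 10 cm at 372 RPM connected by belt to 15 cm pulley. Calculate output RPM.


Given: D1 = 10 cm, w1 = 372 RPM, D2 = 15 cm
Using D1*w1 = D2*w2
w2 = D1*w1 / D2
w2 = 10*372 / 15
w2 = 3720 / 15
w2 = 248 RPM

248 RPM


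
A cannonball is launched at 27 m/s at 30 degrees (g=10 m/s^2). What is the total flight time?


Given: v0 = 27 m/s, theta = 30 deg, g = 10 m/s^2
sin(30) = 1/2
Using T = 2*v0*sin(theta) / g
T = 2*27*1/2 / 10
T = 27 / 10
T = 27/10 s

27/10 s


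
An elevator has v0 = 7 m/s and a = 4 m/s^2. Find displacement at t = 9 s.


Given: v0 = 7 m/s, a = 4 m/s^2, t = 9 s
Using s = v0*t + (1/2)*a*t^2
s = 7*9 + (1/2)*4*9^2
s = 63 + (1/2)*324
s = 63 + 162
s = 225

225 m


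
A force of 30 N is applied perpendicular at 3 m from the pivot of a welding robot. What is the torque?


Given: F = 30 N, r = 3 m, angle = 90 deg (perpendicular)
Using tau = F * r * sin(90)
sin(90) = 1
tau = 30 * 3 * 1
tau = 90 Nm

90 Nm


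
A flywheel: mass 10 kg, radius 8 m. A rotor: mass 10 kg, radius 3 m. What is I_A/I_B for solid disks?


Given: M1=10 kg, R1=8 m, M2=10 kg, R2=3 m
For a disk: I = (1/2)*M*R^2, so I_A/I_B = (M1*R1^2)/(M2*R2^2)
M1*R1^2 = 10*64 = 640
M2*R2^2 = 10*9 = 90
I_A/I_B = 640/90 = 64/9

64/9


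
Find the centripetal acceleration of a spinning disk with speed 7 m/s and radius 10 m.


Given: v = 7 m/s, r = 10 m
Using a_c = v^2 / r
a_c = 7^2 / 10
a_c = 49 / 10
a_c = 49/10 m/s^2

49/10 m/s^2


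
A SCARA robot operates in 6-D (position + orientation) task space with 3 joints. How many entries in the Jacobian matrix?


Given: task space dimension = 6, joints = 3
Jacobian is a 6 x 3 matrix
Total entries = rows * columns
Total = 6 * 3
Total = 18

18


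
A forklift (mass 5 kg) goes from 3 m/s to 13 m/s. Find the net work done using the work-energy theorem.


Given: m = 5 kg, v0 = 3 m/s, v = 13 m/s
Using W = (1/2)*m*(v^2 - v0^2)
v^2 = 13^2 = 169
v0^2 = 3^2 = 9
v^2 - v0^2 = 169 - 9 = 160
W = (1/2)*5*160 = 400 J

400 J


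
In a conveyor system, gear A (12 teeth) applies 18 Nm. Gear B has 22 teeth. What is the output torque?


Given: N1 = 12, N2 = 22, T1 = 18 Nm
Using T2/T1 = N2/N1
T2 = T1 * N2 / N1
T2 = 18 * 22 / 12
T2 = 396 / 12
T2 = 33 Nm

33 Nm


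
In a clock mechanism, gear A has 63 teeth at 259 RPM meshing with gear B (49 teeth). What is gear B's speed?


Given: N1 = 63 teeth, w1 = 259 RPM, N2 = 49 teeth
Using N1*w1 = N2*w2
w2 = N1*w1 / N2
w2 = 63*259 / 49
w2 = 16317 / 49
w2 = 333 RPM

333 RPM


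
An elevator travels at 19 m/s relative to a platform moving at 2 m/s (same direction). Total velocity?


Given: object velocity = 19 m/s, platform velocity = 2 m/s (same direction)
Using classical velocity addition: v_total = v_object + v_platform
v_total = 19 + 2
v_total = 21 m/s

21 m/s


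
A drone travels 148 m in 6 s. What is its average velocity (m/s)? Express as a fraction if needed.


Given: distance d = 148 m, time t = 6 s
Using v = d / t
v = 148 / 6
v = 74/3 m/s

74/3 m/s


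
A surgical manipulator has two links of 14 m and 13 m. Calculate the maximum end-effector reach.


Given: L1 = 14 m, L2 = 13 m
For a 2-link planar arm, max reach = L1 + L2 (fully extended)
Max reach = 14 + 13
Max reach = 27 m

27 m


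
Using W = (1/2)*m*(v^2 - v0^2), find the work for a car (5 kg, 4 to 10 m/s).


Given: m = 5 kg, v0 = 4 m/s, v = 10 m/s
Using W = (1/2)*m*(v^2 - v0^2)
v^2 = 10^2 = 100
v0^2 = 4^2 = 16
v^2 - v0^2 = 100 - 16 = 84
W = (1/2)*5*84 = 210 J

210 J


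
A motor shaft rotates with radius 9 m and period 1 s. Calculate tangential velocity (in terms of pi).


Given: radius r = 9 m, period T = 1 s
Using v = 2*pi*r / T
v = 2*pi*9 / 1
v = 18*pi / 1
v = 18*pi m/s

18*pi m/s


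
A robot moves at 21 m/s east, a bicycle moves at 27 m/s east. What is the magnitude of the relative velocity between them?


Given: v_A = 21 m/s east, v_B = 27 m/s east
Both move in the same direction; relative speed = |v_A - v_B|
|21 - 27| = |-6|
= 6 m/s

6 m/s


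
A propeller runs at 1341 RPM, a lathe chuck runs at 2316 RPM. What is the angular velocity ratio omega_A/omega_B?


Given: RPM_A = 1341, RPM_B = 2316
omega = 2*pi*RPM/60, so omega_A/omega_B = RPM_A / RPM_B
omega_A/omega_B = 1341 / 2316
omega_A/omega_B = 447/772

447/772


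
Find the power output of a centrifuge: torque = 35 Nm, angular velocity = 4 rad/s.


Given: tau = 35 Nm, omega = 4 rad/s
Using P = tau * omega
P = 35 * 4
P = 140 W

140 W


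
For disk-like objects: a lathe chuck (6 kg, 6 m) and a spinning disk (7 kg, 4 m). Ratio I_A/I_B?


Given: M1=6 kg, R1=6 m, M2=7 kg, R2=4 m
For a disk: I = (1/2)*M*R^2, so I_A/I_B = (M1*R1^2)/(M2*R2^2)
M1*R1^2 = 6*36 = 216
M2*R2^2 = 7*16 = 112
I_A/I_B = 216/112 = 27/14

27/14


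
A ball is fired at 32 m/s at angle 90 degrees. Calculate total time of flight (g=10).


Given: v0 = 32 m/s, theta = 90 deg, g = 10 m/s^2
sin(90) = 1
Using T = 2*v0*sin(theta) / g
T = 2*32*1 / 10
T = 64 / 10
T = 32/5 s

32/5 s


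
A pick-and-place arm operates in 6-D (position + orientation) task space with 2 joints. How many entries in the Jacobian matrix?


Given: task space dimension = 6, joints = 2
Jacobian is a 6 x 2 matrix
Total entries = rows * columns
Total = 6 * 2
Total = 12

12


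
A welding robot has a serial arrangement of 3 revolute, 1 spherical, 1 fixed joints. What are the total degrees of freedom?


Given: serial robot with 3 revolute, 1 spherical, 1 fixed joints
DOF contribution per joint type: revolute=1, prismatic=1, spherical=3, fixed=0
DOF = 3*1 + 1*3 + 1*0
DOF = 6

6


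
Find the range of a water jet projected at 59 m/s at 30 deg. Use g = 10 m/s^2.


Given: v0 = 59 m/s, theta = 30 deg, g = 10 m/s^2
sin(2*30) = sin(60) = sqrt(3)/2
Using R = v0^2 * sin(2*theta) / g
R = 59^2 * (sqrt(3)/2) / 10
R = 3481 * sqrt(3) / 20
R = 3481/20*sqrt(3) m

3481/20*sqrt(3) m


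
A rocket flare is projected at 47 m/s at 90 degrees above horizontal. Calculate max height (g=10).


Given: v0 = 47 m/s, theta = 90 deg, g = 10 m/s^2
sin^2(90) = 1
Using H = v0^2 * sin^2(theta) / (2*g)
H = 47^2 * 1 / (2*10)
H = 2209 * 1 / 20
H = 2209 / 20
H = 2209/20 m

2209/20 m


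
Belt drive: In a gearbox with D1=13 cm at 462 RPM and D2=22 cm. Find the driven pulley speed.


Given: D1 = 13 cm, w1 = 462 RPM, D2 = 22 cm
Using D1*w1 = D2*w2
w2 = D1*w1 / D2
w2 = 13*462 / 22
w2 = 6006 / 22
w2 = 273 RPM

273 RPM


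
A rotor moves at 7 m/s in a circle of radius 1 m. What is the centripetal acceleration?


Given: v = 7 m/s, r = 1 m
Using a_c = v^2 / r
a_c = 7^2 / 1
a_c = 49 / 1
a_c = 49 m/s^2

49 m/s^2


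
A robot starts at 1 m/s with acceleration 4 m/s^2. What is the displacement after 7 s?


Given: v0 = 1 m/s, a = 4 m/s^2, t = 7 s
Using s = v0*t + (1/2)*a*t^2
s = 1*7 + (1/2)*4*7^2
s = 7 + (1/2)*196
s = 7 + 98
s = 105

105 m


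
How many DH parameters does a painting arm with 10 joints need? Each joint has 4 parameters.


Given: 10 joints, 4 DH parameters per joint (d, theta, a, alpha)
Total DH parameters = number_of_joints * 4
Total = 10 * 4
Total = 40

40


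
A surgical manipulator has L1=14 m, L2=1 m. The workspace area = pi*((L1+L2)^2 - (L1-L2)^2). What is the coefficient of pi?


Given: L1 = 14, L2 = 1
(L1+L2)^2 = (15)^2 = 225
(L1-L2)^2 = (13)^2 = 169
Difference = 225 - 169 = 56
This equals 4*L1*L2 = 4*14*1 = 56
Workspace area = 56*pi

56


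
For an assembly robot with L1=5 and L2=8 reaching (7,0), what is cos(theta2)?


Given: L1 = 5, L2 = 8, target (x, y) = (7, 0)
Using cos(theta2) = (x^2 + y^2 - L1^2 - L2^2) / (2*L1*L2)
x^2 + y^2 = 7^2 + 0 = 49
L1^2 + L2^2 = 25 + 64 = 89
Numerator = 49 - 89 = -40
Denominator = 2*5*8 = 80
cos(theta2) = -40/80 = -1/2

-1/2


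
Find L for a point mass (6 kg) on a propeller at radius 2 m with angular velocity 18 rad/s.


Given: m = 6 kg, r = 2 m, omega = 18 rad/s
For a point mass: I = m*r^2
I = 6*2^2 = 6*4 = 24
L = I*omega = 24*18
L = 432 kg*m^2/s

432 kg*m^2/s


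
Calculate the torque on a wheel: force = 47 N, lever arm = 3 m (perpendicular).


Given: F = 47 N, r = 3 m, angle = 90 deg (perpendicular)
Using tau = F * r * sin(90)
sin(90) = 1
tau = 47 * 3 * 1
tau = 141 Nm

141 Nm


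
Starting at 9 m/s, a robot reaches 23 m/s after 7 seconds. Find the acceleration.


Given: initial velocity v0 = 9 m/s, final velocity v = 23 m/s, time t = 7 s
Using a = (v - v0) / t
a = (23 - 9) / 7
a = 14 / 7
a = 2 m/s^2

2 m/s^2


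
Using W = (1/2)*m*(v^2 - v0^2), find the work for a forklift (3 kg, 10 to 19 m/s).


Given: m = 3 kg, v0 = 10 m/s, v = 19 m/s
Using W = (1/2)*m*(v^2 - v0^2)
v^2 = 19^2 = 361
v0^2 = 10^2 = 100
v^2 - v0^2 = 361 - 100 = 261
W = (1/2)*3*261 = 783/2 J

783/2 J


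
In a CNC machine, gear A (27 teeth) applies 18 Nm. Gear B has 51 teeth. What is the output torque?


Given: N1 = 27, N2 = 51, T1 = 18 Nm
Using T2/T1 = N2/N1
T2 = T1 * N2 / N1
T2 = 18 * 51 / 27
T2 = 918 / 27
T2 = 34 Nm

34 Nm


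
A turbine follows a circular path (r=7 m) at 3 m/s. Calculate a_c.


Given: v = 3 m/s, r = 7 m
Using a_c = v^2 / r
a_c = 3^2 / 7
a_c = 9 / 7
a_c = 9/7 m/s^2

9/7 m/s^2


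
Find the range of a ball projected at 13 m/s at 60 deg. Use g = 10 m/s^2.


Given: v0 = 13 m/s, theta = 60 deg, g = 10 m/s^2
sin(2*60) = sin(120) = sqrt(3)/2
Using R = v0^2 * sin(2*theta) / g
R = 13^2 * (sqrt(3)/2) / 10
R = 169 * sqrt(3) / 20
R = 169/20*sqrt(3) m

169/20*sqrt(3) m


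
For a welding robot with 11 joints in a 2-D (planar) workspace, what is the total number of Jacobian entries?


Given: task space dimension = 2, joints = 11
Jacobian is a 2 x 11 matrix
Total entries = rows * columns
Total = 2 * 11
Total = 22

22


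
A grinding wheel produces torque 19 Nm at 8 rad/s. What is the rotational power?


Given: tau = 19 Nm, omega = 8 rad/s
Using P = tau * omega
P = 19 * 8
P = 152 W

152 W


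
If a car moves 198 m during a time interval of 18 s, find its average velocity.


Given: distance d = 198 m, time t = 18 s
Using v = d / t
v = 198 / 18
v = 11 m/s

11 m/s


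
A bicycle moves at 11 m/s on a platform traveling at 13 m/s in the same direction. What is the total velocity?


Given: object velocity = 11 m/s, platform velocity = 13 m/s (same direction)
Using classical velocity addition: v_total = v_object + v_platform
v_total = 11 + 13
v_total = 24 m/s

24 m/s


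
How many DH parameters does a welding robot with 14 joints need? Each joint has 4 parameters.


Given: 14 joints, 4 DH parameters per joint (d, theta, a, alpha)
Total DH parameters = number_of_joints * 4
Total = 14 * 4
Total = 56

56


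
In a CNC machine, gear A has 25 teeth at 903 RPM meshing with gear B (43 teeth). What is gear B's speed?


Given: N1 = 25 teeth, w1 = 903 RPM, N2 = 43 teeth
Using N1*w1 = N2*w2
w2 = N1*w1 / N2
w2 = 25*903 / 43
w2 = 22575 / 43
w2 = 525 RPM

525 RPM


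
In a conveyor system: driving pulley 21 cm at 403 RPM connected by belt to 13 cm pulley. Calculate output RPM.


Given: D1 = 21 cm, w1 = 403 RPM, D2 = 13 cm
Using D1*w1 = D2*w2
w2 = D1*w1 / D2
w2 = 21*403 / 13
w2 = 8463 / 13
w2 = 651 RPM

651 RPM


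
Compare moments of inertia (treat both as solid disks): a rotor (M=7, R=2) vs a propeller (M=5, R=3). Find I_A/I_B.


Given: M1=7 kg, R1=2 m, M2=5 kg, R2=3 m
For a disk: I = (1/2)*M*R^2, so I_A/I_B = (M1*R1^2)/(M2*R2^2)
M1*R1^2 = 7*4 = 28
M2*R2^2 = 5*9 = 45
I_A/I_B = 28/45 = 28/45

28/45


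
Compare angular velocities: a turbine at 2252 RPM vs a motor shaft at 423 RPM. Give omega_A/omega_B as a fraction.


Given: RPM_A = 2252, RPM_B = 423
omega = 2*pi*RPM/60, so omega_A/omega_B = RPM_A / RPM_B
omega_A/omega_B = 2252 / 423
omega_A/omega_B = 2252/423

2252/423


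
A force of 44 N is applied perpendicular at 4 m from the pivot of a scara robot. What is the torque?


Given: F = 44 N, r = 4 m, angle = 90 deg (perpendicular)
Using tau = F * r * sin(90)
sin(90) = 1
tau = 44 * 4 * 1
tau = 176 Nm

176 Nm


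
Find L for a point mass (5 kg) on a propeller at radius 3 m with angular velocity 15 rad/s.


Given: m = 5 kg, r = 3 m, omega = 15 rad/s
For a point mass: I = m*r^2
I = 5*3^2 = 5*9 = 45
L = I*omega = 45*15
L = 675 kg*m^2/s

675 kg*m^2/s


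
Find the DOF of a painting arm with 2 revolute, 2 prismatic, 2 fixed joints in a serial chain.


Given: serial robot with 2 revolute, 2 prismatic, 2 fixed joints
DOF contribution per joint type: revolute=1, prismatic=1, spherical=3, fixed=0
DOF = 2*1 + 2*1 + 2*0
DOF = 4

4


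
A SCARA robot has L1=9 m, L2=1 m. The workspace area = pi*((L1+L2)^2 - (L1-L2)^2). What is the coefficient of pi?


Given: L1 = 9, L2 = 1
(L1+L2)^2 = (10)^2 = 100
(L1-L2)^2 = (8)^2 = 64
Difference = 100 - 64 = 36
This equals 4*L1*L2 = 4*9*1 = 36
Workspace area = 36*pi

36


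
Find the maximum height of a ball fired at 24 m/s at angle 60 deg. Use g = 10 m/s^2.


Given: v0 = 24 m/s, theta = 60 deg, g = 10 m/s^2
sin^2(60) = 3/4
Using H = v0^2 * sin^2(theta) / (2*g)
H = 24^2 * 3/4 / (2*10)
H = 576 * 3/4 / 20
H = 432 / 20
H = 108/5 m

108/5 m
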